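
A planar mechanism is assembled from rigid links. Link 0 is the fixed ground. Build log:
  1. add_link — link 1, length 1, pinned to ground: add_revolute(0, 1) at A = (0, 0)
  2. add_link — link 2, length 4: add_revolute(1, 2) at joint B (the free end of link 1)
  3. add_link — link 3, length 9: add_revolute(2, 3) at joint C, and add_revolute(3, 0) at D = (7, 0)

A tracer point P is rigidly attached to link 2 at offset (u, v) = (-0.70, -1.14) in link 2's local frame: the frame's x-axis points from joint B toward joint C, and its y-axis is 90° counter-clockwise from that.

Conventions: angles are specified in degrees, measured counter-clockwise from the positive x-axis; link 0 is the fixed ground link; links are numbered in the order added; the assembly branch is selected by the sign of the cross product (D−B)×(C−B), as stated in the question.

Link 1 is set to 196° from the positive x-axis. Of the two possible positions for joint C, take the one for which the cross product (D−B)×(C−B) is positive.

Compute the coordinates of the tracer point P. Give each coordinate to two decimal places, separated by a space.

A=(0,0), D=(7.00,0)
B = A + 1.00·(cos196°, sin196°) = (-0.9613, -0.2756)
|BD| = 7.9660
circle(B,4.00) ∩ circle(D,9.00): a=-0.0968, h=3.9988
  candidates: C₊=(-1.1964,3.7174) cross=31.855; C₋=(-0.9196,-4.2754) cross=-31.855
  branch + wants cross > 0 → take C=(-1.1964,3.7174) (cross=31.855)
ex = (C−B)/|BC| = (-0.0588,0.9983); ey = (-0.9983,-0.0588)
P = B + -0.70·ex + -1.14·ey = (0.2179,-0.9074)

0.22 -0.91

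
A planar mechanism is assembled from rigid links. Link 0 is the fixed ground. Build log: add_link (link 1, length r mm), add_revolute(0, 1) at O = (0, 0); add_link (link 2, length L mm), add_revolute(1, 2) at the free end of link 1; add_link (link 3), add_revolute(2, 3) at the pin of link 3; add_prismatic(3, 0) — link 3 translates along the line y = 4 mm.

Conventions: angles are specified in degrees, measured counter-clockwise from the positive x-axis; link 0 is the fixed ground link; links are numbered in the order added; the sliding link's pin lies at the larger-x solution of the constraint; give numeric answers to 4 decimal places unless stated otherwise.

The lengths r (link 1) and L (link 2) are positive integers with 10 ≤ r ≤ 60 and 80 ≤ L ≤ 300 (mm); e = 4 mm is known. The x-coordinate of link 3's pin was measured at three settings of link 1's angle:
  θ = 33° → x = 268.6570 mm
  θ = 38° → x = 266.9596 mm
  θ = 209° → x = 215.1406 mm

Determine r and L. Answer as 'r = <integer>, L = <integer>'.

constraint per measurement: (x − r cos θ)² + (r sin θ − e)² = L²
subtracting the θ₁ and θ₂ equations cancels the r² and L² terms:
r = (x₁² − x₂²) / (2[(x₁cos θ₁ + e sin θ₁) − (x₂cos θ₂ + e sin θ₂)]) = 31.0004 → r = 31
L² = (x₁ − r cos θ₁)² + (r sin θ₁ − e)² = 59049.0006 → L = 243.0000 → L = 243
check at θ₃=209°: x = 215.1406 (printed 215.1406) ✓

r = 31, L = 243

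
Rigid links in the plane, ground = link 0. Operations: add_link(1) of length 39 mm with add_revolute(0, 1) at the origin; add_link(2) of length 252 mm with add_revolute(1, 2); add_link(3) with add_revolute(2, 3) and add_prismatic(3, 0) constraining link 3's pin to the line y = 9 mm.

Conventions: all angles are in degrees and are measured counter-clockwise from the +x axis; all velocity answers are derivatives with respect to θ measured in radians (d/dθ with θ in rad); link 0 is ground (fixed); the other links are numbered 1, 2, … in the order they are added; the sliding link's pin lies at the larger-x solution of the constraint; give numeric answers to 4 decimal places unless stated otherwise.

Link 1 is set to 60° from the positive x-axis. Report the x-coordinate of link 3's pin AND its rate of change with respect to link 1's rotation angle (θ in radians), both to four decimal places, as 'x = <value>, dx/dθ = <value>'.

geometry: r = 39 mm, L = 252 mm, e = 9 mm
crank pin P = (r cos θ, r sin θ) = (19.500000, 33.774991)
h = r sin θ − e = 33.774991 − 9 = 24.774991
x = r cos θ + √(L² − h²) = 19.500000 + 250.779185 = 270.279185
dx/dθ = −r sin θ − h·r cos θ/√(L² − h²) (θ in radians; h = 24.774991) = -35.701436

x = 270.2792, dx/dθ = -35.7014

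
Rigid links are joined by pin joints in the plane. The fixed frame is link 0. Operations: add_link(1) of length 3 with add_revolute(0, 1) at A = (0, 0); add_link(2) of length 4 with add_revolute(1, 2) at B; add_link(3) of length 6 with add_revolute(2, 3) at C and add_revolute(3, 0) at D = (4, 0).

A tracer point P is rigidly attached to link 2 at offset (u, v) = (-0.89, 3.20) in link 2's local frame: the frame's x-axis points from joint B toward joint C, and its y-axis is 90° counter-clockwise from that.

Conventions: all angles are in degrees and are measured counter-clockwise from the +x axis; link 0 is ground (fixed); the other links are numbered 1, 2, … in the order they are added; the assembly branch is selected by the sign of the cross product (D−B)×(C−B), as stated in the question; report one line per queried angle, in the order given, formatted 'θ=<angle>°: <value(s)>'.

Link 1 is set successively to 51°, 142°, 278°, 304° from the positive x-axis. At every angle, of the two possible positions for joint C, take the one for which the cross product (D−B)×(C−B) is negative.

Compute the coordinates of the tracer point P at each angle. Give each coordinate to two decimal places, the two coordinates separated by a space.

A=(0,0), D=(4.00,0)
θ=51°: B = A + 3.00·(cos51°, sin51°) = (1.8880, 2.3314)
θ=51°: |BD| = 3.1458
θ=51°: circle(B,4.00) ∩ circle(D,6.00): a=-1.6059, h=3.6635
θ=51°:   candidates: C₊=(3.5249,5.9812) cross=11.525; C₋=(-1.9053,1.0620) cross=-11.525
θ=51°:   branch - wants cross < 0 → take C=(-1.9053,1.0620) (cross=-11.525)
θ=51°: ex = (C−B)/|BC| = (-0.9483,-0.3174); ey = (0.3174,-0.9483)
θ=51°: P = B + -0.89·ex + 3.20·ey = (3.7475,-0.4207)
θ=142°: B = A + 3.00·(cos142°, sin142°) = (-2.3640, 1.8470)
θ=142°: |BD| = 6.6266
θ=142°: circle(B,4.00) ∩ circle(D,6.00): a=1.8043, h=3.5700
θ=142°:   candidates: C₊=(0.3637,4.7726) cross=23.657; C₋=(-1.6263,-2.0844) cross=-23.657
θ=142°:   branch - wants cross < 0 → take C=(-1.6263,-2.0844) (cross=-23.657)
θ=142°: ex = (C−B)/|BC| = (0.1844,-0.9828); ey = (0.9828,0.1844)
θ=142°: P = B + -0.89·ex + 3.20·ey = (0.6169,3.3119)
θ=278°: B = A + 3.00·(cos278°, sin278°) = (0.4175, -2.9708)
θ=278°: |BD| = 4.6540
θ=278°: circle(B,4.00) ∩ circle(D,6.00): a=0.1783, h=3.9960
θ=278°:   candidates: C₊=(-1.9960,0.2190) cross=18.598; C₋=(3.1056,-5.9330) cross=-18.598
θ=278°:   branch - wants cross < 0 → take C=(3.1056,-5.9330) (cross=-18.598)
θ=278°: ex = (C−B)/|BC| = (0.6720,-0.7405); ey = (0.7405,0.6720)
θ=278°: P = B + -0.89·ex + 3.20·ey = (2.1892,-0.1613)
θ=304°: B = A + 3.00·(cos304°, sin304°) = (1.6776, -2.4871)
θ=304°: |BD| = 3.4028
θ=304°: circle(B,4.00) ∩ circle(D,6.00): a=-1.2373, h=3.8038
θ=304°:   candidates: C₊=(-1.9471,-0.7954) cross=12.944; C₋=(3.6133,-5.9875) cross=-12.944
θ=304°:   branch - wants cross < 0 → take C=(3.6133,-5.9875) (cross=-12.944)
θ=304°: ex = (C−B)/|BC| = (0.4839,-0.8751); ey = (0.8751,0.4839)
θ=304°: P = B + -0.89·ex + 3.20·ey = (4.0472,-0.1597)

θ=51°: 3.75 -0.42
θ=142°: 0.62 3.31
θ=278°: 2.19 -0.16
θ=304°: 4.05 -0.16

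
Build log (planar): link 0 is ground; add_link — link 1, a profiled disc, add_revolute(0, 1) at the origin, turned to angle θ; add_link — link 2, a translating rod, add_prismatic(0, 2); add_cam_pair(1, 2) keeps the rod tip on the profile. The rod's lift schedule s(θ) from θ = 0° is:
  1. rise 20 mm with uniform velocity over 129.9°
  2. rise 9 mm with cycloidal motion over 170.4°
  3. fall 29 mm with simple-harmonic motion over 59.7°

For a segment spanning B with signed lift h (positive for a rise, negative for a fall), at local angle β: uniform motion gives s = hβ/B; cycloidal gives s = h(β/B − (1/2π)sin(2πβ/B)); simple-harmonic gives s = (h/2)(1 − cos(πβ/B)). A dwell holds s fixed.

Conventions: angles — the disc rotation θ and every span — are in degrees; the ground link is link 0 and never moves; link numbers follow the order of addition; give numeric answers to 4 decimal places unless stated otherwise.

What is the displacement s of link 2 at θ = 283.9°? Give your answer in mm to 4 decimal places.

seg 1 [0°–129.9°] uniform, h=20: full span → s += 20 → s = 20.0000
seg 2 [129.9°–300.3°] cycloidal, h=9: θ=283.9° here. β=154, B=170.4. 9·(0.9038 − sin(2π·0.9038)/(2π)) = 8.9482 → s = 28.9482

28.9482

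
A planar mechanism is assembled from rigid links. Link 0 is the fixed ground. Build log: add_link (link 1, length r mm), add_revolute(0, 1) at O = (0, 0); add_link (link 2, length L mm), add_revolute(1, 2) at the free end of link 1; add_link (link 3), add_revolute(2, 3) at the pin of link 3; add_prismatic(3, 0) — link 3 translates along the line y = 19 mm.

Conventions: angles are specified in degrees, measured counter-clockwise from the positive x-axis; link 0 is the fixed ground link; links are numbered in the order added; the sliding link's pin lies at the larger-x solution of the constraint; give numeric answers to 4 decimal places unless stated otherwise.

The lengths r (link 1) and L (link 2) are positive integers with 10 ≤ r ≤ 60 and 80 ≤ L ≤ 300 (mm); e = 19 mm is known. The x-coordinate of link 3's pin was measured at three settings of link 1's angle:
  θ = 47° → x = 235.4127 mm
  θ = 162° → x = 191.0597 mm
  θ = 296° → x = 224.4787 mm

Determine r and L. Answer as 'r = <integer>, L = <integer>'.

constraint per measurement: (x − r cos θ)² + (r sin θ − e)² = L²
subtracting the θ₁ and θ₂ equations cancels the r² and L² terms:
r = (x₁² − x₂²) / (2[(x₁cos θ₁ + e sin θ₁) − (x₂cos θ₂ + e sin θ₂)]) = 27.0000 → r = 27
L² = (x₁ − r cos θ₁)² + (r sin θ₁ − e)² = 47089.0124 → L = 217.0000 → L = 217
check at θ₃=296°: x = 224.4787 (printed 224.4787) ✓

r = 27, L = 217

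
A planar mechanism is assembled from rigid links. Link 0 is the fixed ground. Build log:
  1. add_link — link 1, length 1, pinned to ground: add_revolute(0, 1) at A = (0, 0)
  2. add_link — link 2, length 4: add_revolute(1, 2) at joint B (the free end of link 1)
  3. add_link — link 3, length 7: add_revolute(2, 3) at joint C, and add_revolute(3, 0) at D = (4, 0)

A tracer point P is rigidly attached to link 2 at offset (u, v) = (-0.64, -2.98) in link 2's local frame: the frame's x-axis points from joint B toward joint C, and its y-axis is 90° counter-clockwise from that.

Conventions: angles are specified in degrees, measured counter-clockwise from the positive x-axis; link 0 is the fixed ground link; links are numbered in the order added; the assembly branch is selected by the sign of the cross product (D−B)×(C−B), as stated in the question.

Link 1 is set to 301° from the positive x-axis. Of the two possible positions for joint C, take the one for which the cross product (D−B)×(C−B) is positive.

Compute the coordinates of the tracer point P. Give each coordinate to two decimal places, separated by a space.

A=(0,0), D=(4.00,0)
B = A + 1.00·(cos301°, sin301°) = (0.5150, -0.8572)
|BD| = 3.5888
circle(B,4.00) ∩ circle(D,7.00): a=-2.8032, h=2.8534
  candidates: C₊=(-2.8885,1.2442) cross=10.241; C₋=(-1.5255,-4.2976) cross=-10.241
  branch + wants cross > 0 → take C=(-2.8885,1.2442) (cross=10.241)
ex = (C−B)/|BC| = (-0.8509,0.5253); ey = (-0.5253,-0.8509)
P = B + -0.64·ex + -2.98·ey = (2.6251,1.3423)

2.63 1.34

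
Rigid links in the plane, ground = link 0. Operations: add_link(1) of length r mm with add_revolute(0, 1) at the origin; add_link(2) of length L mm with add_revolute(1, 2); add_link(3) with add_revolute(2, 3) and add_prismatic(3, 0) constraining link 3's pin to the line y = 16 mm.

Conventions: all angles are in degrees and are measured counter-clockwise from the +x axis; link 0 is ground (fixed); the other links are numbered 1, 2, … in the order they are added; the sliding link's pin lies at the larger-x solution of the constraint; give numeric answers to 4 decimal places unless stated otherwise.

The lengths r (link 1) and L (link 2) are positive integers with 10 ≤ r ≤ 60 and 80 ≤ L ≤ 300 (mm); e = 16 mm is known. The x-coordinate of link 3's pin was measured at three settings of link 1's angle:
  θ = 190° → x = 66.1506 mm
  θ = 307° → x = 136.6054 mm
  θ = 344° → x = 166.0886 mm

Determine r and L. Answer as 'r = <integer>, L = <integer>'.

constraint per measurement: (x − r cos θ)² + (r sin θ − e)² = L²
subtracting the θ₁ and θ₂ equations cancels the r² and L² terms:
r = (x₁² − x₂²) / (2[(x₁cos θ₁ + e sin θ₁) − (x₂cos θ₂ + e sin θ₂)]) = 52.0000 → r = 52
L² = (x₁ − r cos θ₁)² + (r sin θ₁ − e)² = 14399.9973 → L = 120.0000 → L = 120
check at θ₃=344°: x = 166.0886 (printed 166.0886) ✓

r = 52, L = 120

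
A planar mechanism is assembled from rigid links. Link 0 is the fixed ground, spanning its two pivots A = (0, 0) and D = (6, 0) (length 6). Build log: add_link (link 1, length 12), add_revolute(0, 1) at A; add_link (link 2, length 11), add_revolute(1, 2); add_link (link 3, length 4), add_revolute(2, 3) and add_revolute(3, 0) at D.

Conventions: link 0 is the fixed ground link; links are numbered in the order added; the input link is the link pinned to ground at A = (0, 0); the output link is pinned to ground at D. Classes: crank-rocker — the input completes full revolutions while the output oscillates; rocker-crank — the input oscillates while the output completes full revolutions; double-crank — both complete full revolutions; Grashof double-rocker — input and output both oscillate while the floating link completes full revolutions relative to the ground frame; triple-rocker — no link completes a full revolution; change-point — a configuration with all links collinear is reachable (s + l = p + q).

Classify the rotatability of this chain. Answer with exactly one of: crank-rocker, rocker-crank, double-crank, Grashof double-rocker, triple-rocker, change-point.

lengths: ground=6, input=12, coupler=11, output=4
sorted: s=4 (shortest), l=12 (longest), p+q=17
s + l = 16 vs p + q = 17
s + l < p + q (Grashof) with shortest = output link → rocker-crank

rocker-crank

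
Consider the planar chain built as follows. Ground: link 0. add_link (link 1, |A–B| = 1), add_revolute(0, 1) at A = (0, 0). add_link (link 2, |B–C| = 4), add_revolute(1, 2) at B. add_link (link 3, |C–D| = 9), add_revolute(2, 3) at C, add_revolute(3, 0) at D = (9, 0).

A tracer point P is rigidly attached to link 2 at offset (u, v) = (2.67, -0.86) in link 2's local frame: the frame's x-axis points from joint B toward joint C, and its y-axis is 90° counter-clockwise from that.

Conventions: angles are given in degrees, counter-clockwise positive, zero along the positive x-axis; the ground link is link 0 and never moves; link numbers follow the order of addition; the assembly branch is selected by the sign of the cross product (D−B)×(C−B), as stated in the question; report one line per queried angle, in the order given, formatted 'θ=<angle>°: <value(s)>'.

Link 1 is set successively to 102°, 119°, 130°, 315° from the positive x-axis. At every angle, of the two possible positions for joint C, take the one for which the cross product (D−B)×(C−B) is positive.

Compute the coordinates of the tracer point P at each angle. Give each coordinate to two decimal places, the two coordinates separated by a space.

A=(0,0), D=(9.00,0)
θ=102°: B = A + 1.00·(cos102°, sin102°) = (-0.2079, 0.9781)
θ=102°: |BD| = 9.2597
θ=102°: circle(B,4.00) ∩ circle(D,9.00): a=1.1200, h=3.8400
θ=102°:   candidates: C₊=(1.3115,4.6783) cross=35.557; C₋=(0.5002,-2.9587) cross=-35.557
θ=102°:   branch + wants cross > 0 → take C=(1.3115,4.6783) (cross=35.557)
θ=102°: ex = (C−B)/|BC| = (0.3799,0.9250); ey = (-0.9250,0.3799)
θ=102°: P = B + 2.67·ex + -0.86·ey = (1.6018,3.1214)
θ=119°: B = A + 1.00·(cos119°, sin119°) = (-0.4848, 0.8746)
θ=119°: |BD| = 9.5250
θ=119°: circle(B,4.00) ∩ circle(D,9.00): a=1.3505, h=3.7651
θ=119°:   candidates: C₊=(1.2057,4.4998) cross=35.863; C₋=(0.5142,-2.9986) cross=-35.863
θ=119°:   branch + wants cross > 0 → take C=(1.2057,4.4998) (cross=35.863)
θ=119°: ex = (C−B)/|BC| = (0.4226,0.9063); ey = (-0.9063,0.4226)
θ=119°: P = B + 2.67·ex + -0.86·ey = (1.4230,2.9310)
θ=130°: B = A + 1.00·(cos130°, sin130°) = (-0.6428, 0.7660)
θ=130°: |BD| = 9.6732
θ=130°: circle(B,4.00) ∩ circle(D,9.00): a=1.4768, h=3.7174
θ=130°:   candidates: C₊=(1.1237,4.3548) cross=35.959; C₋=(0.5350,-3.0566) cross=-35.959
θ=130°:   branch + wants cross > 0 → take C=(1.1237,4.3548) (cross=35.959)
θ=130°: ex = (C−B)/|BC| = (0.4416,0.8972); ey = (-0.8972,0.4416)
θ=130°: P = B + 2.67·ex + -0.86·ey = (1.3080,2.7818)
θ=315°: B = A + 1.00·(cos315°, sin315°) = (0.7071, -0.7071)
θ=315°: |BD| = 8.3230
θ=315°: circle(B,4.00) ∩ circle(D,9.00): a=0.2566, h=3.9918
θ=315°:   candidates: C₊=(0.6237,3.2920) cross=33.223; C₋=(1.3020,-4.6626) cross=-33.223
θ=315°:   branch + wants cross > 0 → take C=(0.6237,3.2920) (cross=33.223)
θ=315°: ex = (C−B)/|BC| = (-0.0209,0.9998); ey = (-0.9998,-0.0209)
θ=315°: P = B + 2.67·ex + -0.86·ey = (1.5112,1.9802)

θ=102°: 1.60 3.12
θ=119°: 1.42 2.93
θ=130°: 1.31 2.78
θ=315°: 1.51 1.98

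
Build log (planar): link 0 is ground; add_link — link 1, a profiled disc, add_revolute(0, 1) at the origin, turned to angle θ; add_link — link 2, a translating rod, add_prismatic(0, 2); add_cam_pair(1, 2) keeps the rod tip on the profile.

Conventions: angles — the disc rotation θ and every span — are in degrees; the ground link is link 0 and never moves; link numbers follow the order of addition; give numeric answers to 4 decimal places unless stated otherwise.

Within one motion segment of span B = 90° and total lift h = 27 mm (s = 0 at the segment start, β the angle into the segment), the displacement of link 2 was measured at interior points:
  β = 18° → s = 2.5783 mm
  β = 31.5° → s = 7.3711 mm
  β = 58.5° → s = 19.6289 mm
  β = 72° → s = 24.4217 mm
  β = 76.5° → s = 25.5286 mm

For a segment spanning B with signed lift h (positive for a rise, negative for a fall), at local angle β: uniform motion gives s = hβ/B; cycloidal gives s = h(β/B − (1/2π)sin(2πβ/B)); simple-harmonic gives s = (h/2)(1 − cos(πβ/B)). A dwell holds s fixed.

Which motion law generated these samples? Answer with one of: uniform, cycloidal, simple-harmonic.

candidates at β/B = r: uniform s = h·r (linear in β); cycloidal s = h·(r − sin(2πr)/(2π)); simple-harmonic s = (h/2)(1 − cos(πr))
β=18°: printed 2.5783 | uniform 5.4000, cycloidal 1.3131, simple-harmonic 2.5783
β=31.5°: printed 7.3711 | uniform 9.4500, cycloidal 5.9735, simple-harmonic 7.3711
β=58.5°: printed 19.6289 | uniform 17.5500, cycloidal 21.0265, simple-harmonic 19.6289
β=72°: printed 24.4217 | uniform 21.6000, cycloidal 25.6869, simple-harmonic 24.4217
β=76.5°: printed 25.5286 | uniform 22.9500, cycloidal 26.4265, simple-harmonic 25.5286
only one law matches every sample → simple-harmonic

simple-harmonic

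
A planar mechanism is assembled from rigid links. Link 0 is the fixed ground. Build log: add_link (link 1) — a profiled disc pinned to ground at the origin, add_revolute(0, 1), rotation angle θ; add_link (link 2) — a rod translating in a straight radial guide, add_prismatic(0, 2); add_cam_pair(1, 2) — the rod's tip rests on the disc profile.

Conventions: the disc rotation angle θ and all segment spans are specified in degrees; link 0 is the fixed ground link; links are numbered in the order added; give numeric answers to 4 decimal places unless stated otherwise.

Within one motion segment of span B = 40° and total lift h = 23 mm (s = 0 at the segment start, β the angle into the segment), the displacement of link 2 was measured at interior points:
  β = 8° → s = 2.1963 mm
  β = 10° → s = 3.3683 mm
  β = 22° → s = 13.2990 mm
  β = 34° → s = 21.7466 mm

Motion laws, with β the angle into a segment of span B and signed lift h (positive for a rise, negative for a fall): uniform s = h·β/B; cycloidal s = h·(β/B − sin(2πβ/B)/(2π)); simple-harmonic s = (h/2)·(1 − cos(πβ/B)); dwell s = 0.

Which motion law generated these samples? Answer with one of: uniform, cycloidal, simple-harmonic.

candidates at β/B = r: uniform s = h·r (linear in β); cycloidal s = h·(r − sin(2πr)/(2π)); simple-harmonic s = (h/2)(1 − cos(πr))
β=8°: printed 2.1963 | uniform 4.6000, cycloidal 1.1186, simple-harmonic 2.1963
β=10°: printed 3.3683 | uniform 5.7500, cycloidal 2.0894, simple-harmonic 3.3683
β=22°: printed 13.2990 | uniform 12.6500, cycloidal 13.7812, simple-harmonic 13.2990
β=34°: printed 21.7466 | uniform 19.5500, cycloidal 22.5115, simple-harmonic 21.7466
only one law matches every sample → simple-harmonic

simple-harmonic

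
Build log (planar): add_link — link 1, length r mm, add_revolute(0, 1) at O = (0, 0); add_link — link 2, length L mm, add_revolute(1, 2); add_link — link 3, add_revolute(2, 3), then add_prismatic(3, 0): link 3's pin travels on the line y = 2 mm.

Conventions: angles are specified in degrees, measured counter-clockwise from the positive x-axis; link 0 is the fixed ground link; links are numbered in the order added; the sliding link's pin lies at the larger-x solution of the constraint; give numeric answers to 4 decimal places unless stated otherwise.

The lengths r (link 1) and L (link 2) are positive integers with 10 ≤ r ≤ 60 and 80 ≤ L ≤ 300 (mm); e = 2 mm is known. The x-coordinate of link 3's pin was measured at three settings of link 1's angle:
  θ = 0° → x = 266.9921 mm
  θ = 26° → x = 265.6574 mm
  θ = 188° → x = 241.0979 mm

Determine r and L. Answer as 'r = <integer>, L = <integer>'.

constraint per measurement: (x − r cos θ)² + (r sin θ − e)² = L²
subtracting the θ₁ and θ₂ equations cancels the r² and L² terms:
r = (x₁² − x₂²) / (2[(x₁cos θ₁ + e sin θ₁) − (x₂cos θ₂ + e sin θ₂)]) = 12.9997 → r = 13
L² = (x₁ − r cos θ₁)² + (r sin θ₁ − e)² = 64515.9869 → L = 254.0000 → L = 254
check at θ₃=188°: x = 241.0979 (printed 241.0979) ✓

r = 13, L = 254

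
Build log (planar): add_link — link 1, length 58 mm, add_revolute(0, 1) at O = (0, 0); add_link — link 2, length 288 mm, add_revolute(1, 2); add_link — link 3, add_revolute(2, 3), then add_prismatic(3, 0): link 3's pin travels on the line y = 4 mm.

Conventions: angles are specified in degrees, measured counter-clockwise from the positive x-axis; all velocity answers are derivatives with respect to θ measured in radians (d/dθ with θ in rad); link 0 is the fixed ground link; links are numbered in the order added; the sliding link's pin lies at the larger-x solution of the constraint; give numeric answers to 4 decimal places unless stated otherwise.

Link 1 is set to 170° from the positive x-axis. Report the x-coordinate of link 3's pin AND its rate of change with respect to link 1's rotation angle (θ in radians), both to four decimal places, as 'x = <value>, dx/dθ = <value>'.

geometry: r = 58 mm, L = 288 mm, e = 4 mm
crank pin P = (r cos θ, r sin θ) = (-57.118850, 10.071594)
h = r sin θ − e = 10.071594 − 4 = 6.071594
x = r cos θ + √(L² − h²) = -57.118850 + 287.935992 = 230.817143
dx/dθ = −r sin θ − h·r cos θ/√(L² − h²) (θ in radians; h = 6.071594) = -8.867151

x = 230.8171, dx/dθ = -8.8672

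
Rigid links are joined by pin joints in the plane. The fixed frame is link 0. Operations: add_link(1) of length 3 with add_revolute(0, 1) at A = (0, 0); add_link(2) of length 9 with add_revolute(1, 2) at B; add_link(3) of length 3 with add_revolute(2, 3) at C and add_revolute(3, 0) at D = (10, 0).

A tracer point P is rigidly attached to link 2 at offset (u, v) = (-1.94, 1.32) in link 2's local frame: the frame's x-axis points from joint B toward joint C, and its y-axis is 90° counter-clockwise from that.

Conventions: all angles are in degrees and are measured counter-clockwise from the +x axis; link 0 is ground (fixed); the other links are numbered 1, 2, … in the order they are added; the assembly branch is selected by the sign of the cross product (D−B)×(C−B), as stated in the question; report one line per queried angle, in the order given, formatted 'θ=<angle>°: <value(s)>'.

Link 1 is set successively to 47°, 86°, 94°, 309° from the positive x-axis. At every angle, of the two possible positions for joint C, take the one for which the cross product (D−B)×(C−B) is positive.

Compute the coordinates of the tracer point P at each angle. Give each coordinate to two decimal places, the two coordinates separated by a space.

A=(0,0), D=(10.00,0)
θ=47°: B = A + 3.00·(cos47°, sin47°) = (2.0460, 2.1941)
θ=47°: |BD| = 8.2511
θ=47°: circle(B,9.00) ∩ circle(D,3.00): a=8.4886, h=2.9906
θ=47°:   candidates: C₊=(11.0242,2.8197) cross=24.675; C₋=(9.4338,-2.9461) cross=-24.675
θ=47°:   branch + wants cross > 0 → take C=(11.0242,2.8197) (cross=24.675)
θ=47°: ex = (C−B)/|BC| = (0.9976,0.0695); ey = (-0.0695,0.9976)
θ=47°: P = B + -1.94·ex + 1.32·ey = (0.0189,3.3760)
θ=86°: B = A + 3.00·(cos86°, sin86°) = (0.2093, 2.9927)
θ=86°: |BD| = 10.2379
θ=86°: circle(B,9.00) ∩ circle(D,3.00): a=8.6353, h=2.5361
θ=86°:   candidates: C₊=(9.2087,2.8938) cross=25.964; C₋=(7.7261,-1.9568) cross=-25.964
θ=86°:   branch + wants cross > 0 → take C=(9.2087,2.8938) (cross=25.964)
θ=86°: ex = (C−B)/|BC| = (0.9999,-0.0110); ey = (0.0110,0.9999)
θ=86°: P = B + -1.94·ex + 1.32·ey = (-1.7161,4.3339)
θ=94°: B = A + 3.00·(cos94°, sin94°) = (-0.2093, 2.9927)
θ=94°: |BD| = 10.6389
θ=94°: circle(B,9.00) ∩ circle(D,3.00): a=8.7033, h=2.2920
θ=94°:   candidates: C₊=(8.7873,2.7440) cross=24.385; C₋=(7.4978,-1.6550) cross=-24.385
θ=94°:   branch + wants cross > 0 → take C=(8.7873,2.7440) (cross=24.385)
θ=94°: ex = (C−B)/|BC| = (0.9996,-0.0276); ey = (0.0276,0.9996)
θ=94°: P = B + -1.94·ex + 1.32·ey = (-2.1120,4.3658)
θ=309°: B = A + 3.00·(cos309°, sin309°) = (1.8880, -2.3314)
θ=309°: |BD| = 8.4404
θ=309°: circle(B,9.00) ∩ circle(D,3.00): a=8.4854, h=2.9997
θ=309°:   candidates: C₊=(9.2147,2.8954) cross=25.318; C₋=(10.8718,-2.8705) cross=-25.318
θ=309°:   branch + wants cross > 0 → take C=(9.2147,2.8954) (cross=25.318)
θ=309°: ex = (C−B)/|BC| = (0.8141,0.5808); ey = (-0.5808,0.8141)
θ=309°: P = B + -1.94·ex + 1.32·ey = (-0.4579,-2.3835)

θ=47°: 0.02 3.38
θ=86°: -1.72 4.33
θ=94°: -2.11 4.37
θ=309°: -0.46 -2.38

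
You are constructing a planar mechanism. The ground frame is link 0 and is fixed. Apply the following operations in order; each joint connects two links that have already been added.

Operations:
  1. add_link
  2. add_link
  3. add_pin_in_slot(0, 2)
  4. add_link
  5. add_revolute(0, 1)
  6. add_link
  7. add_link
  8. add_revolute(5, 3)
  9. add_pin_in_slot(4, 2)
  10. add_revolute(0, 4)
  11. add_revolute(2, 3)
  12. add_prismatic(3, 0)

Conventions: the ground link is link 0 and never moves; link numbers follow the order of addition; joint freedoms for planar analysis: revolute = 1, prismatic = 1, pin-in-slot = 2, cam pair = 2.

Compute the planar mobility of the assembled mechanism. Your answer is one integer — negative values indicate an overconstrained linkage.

ground; <1,0,0>
#1 <2,0,0>
#2 <3,0,0>
PS:0↔2 J2 <3,0,1>
#3 <4,0,1>
R:0↔1 J1 <4,1,1>
#4 <5,1,1>
#5 <6,1,1>
R:5↔3 J1 <6,2,1>
PS:4↔2 J2 <6,2,2>
R:0↔4 J1 <6,3,2>
R:2↔3 J1 <6,4,2>
P:3↔0 J1 <6,5,2>
3×5 − 2×5 − 1×2 = 3

M = 3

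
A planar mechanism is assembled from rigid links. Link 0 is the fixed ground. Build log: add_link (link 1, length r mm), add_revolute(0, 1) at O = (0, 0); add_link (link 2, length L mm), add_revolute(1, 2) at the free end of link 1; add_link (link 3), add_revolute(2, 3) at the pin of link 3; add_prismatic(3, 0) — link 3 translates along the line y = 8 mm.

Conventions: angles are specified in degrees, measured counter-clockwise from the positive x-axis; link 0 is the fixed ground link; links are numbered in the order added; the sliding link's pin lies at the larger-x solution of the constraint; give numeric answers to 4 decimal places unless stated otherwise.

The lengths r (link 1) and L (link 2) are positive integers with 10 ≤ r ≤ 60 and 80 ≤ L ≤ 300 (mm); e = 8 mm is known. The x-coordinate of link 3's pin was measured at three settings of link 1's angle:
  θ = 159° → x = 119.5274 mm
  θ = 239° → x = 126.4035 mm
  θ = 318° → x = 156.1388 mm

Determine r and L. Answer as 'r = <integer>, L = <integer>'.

constraint per measurement: (x − r cos θ)² + (r sin θ − e)² = L²
subtracting the θ₁ and θ₂ equations cancels the r² and L² terms:
r = (x₁² − x₂²) / (2[(x₁cos θ₁ + e sin θ₁) − (x₂cos θ₂ + e sin θ₂)]) = 23.0002 → r = 23
L² = (x₁ − r cos θ₁)² + (r sin θ₁ − e)² = 19880.9882 → L = 141.0000 → L = 141
check at θ₃=318°: x = 156.1388 (printed 156.1388) ✓

r = 23, L = 141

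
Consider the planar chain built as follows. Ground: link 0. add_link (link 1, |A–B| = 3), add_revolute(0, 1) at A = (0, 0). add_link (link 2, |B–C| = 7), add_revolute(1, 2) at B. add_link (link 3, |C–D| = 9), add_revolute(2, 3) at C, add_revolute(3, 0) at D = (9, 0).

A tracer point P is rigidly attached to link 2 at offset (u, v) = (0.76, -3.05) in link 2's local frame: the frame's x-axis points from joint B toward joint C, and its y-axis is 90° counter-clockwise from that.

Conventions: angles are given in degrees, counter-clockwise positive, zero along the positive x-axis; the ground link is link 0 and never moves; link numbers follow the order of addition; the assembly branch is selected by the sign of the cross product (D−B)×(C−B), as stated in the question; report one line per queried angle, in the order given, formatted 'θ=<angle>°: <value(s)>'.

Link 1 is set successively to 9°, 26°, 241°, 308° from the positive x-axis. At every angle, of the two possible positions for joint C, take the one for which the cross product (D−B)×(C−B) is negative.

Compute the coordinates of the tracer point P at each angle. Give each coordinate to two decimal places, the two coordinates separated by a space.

A=(0,0), D=(9.00,0)
θ=9°: B = A + 3.00·(cos9°, sin9°) = (2.9631, 0.4693)
θ=9°: |BD| = 6.0551
θ=9°: circle(B,7.00) ∩ circle(D,9.00): a=0.3852, h=6.9894
θ=9°:   candidates: C₊=(3.8888,7.4078) cross=42.322; C₋=(2.8054,-6.5289) cross=-42.322
θ=9°:   branch - wants cross < 0 → take C=(2.8054,-6.5289) (cross=-42.322)
θ=9°: ex = (C−B)/|BC| = (-0.0225,-0.9997); ey = (0.9997,-0.0225)
θ=9°: P = B + 0.76·ex + -3.05·ey = (-0.1033,-0.2218)
θ=26°: B = A + 3.00·(cos26°, sin26°) = (2.6964, 1.3151)
θ=26°: |BD| = 6.4393
θ=26°: circle(B,7.00) ∩ circle(D,9.00): a=0.7349, h=6.9613
θ=26°:   candidates: C₊=(4.8376,7.9796) cross=44.826; C₋=(1.9941,-5.6496) cross=-44.826
θ=26°:   branch - wants cross < 0 → take C=(1.9941,-5.6496) (cross=-44.826)
θ=26°: ex = (C−B)/|BC| = (-0.1003,-0.9950); ey = (0.9950,-0.1003)
θ=26°: P = B + 0.76·ex + -3.05·ey = (-0.4145,0.8649)
θ=241°: B = A + 3.00·(cos241°, sin241°) = (-1.4544, -2.6239)
θ=241°: |BD| = 10.7787
θ=241°: circle(B,7.00) ∩ circle(D,9.00): a=3.9049, h=5.8096
θ=241°:   candidates: C₊=(0.9188,3.9616) cross=62.620; C₋=(3.7473,-7.3081) cross=-62.620
θ=241°:   branch - wants cross < 0 → take C=(3.7473,-7.3081) (cross=-62.620)
θ=241°: ex = (C−B)/|BC| = (0.7431,-0.6692); ey = (0.6692,0.7431)
θ=241°: P = B + 0.76·ex + -3.05·ey = (-2.9307,-5.3989)
θ=308°: B = A + 3.00·(cos308°, sin308°) = (1.8470, -2.3640)
θ=308°: |BD| = 7.5335
θ=308°: circle(B,7.00) ∩ circle(D,9.00): a=1.6429, h=6.8045
θ=308°:   candidates: C₊=(1.2717,4.6123) cross=51.262; C₋=(5.5422,-8.3092) cross=-51.262
θ=308°:   branch - wants cross < 0 → take C=(5.5422,-8.3092) (cross=-51.262)
θ=308°: ex = (C−B)/|BC| = (0.5279,-0.8493); ey = (0.8493,0.5279)
θ=308°: P = B + 0.76·ex + -3.05·ey = (-0.3422,-4.6196)

θ=9°: -0.10 -0.22
θ=26°: -0.41 0.86
θ=241°: -2.93 -5.40
θ=308°: -0.34 -4.62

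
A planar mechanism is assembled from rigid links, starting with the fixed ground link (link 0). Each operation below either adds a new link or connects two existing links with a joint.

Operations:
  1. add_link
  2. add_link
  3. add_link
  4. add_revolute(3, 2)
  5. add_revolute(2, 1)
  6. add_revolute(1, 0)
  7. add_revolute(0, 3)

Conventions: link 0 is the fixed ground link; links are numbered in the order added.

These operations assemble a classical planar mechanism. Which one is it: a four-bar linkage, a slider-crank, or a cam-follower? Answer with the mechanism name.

links: 4 (incl. ground); joints: 4 revolute, 0 prismatic, 0 higher (cam) pair, forming one closed loop
4 links in a single 4R loop → four-bar linkage

four-bar linkage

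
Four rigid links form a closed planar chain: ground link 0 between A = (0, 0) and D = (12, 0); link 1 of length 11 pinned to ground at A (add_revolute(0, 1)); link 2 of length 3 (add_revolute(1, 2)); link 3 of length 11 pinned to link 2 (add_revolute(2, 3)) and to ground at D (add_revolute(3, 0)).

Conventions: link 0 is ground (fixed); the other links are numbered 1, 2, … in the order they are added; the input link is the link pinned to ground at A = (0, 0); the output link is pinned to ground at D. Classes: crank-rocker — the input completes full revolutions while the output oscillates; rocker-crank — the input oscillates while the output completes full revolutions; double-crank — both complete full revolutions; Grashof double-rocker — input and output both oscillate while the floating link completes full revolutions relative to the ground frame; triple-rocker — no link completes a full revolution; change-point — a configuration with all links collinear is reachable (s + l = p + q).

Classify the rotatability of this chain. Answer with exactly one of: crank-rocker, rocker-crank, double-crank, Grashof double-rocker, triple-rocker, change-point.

lengths: ground=12, input=11, coupler=3, output=11
sorted: s=3 (shortest), l=12 (longest), p+q=22
s + l = 15 vs p + q = 22
s + l < p + q (Grashof) with shortest = coupler link → Grashof double-rocker

Grashof double-rocker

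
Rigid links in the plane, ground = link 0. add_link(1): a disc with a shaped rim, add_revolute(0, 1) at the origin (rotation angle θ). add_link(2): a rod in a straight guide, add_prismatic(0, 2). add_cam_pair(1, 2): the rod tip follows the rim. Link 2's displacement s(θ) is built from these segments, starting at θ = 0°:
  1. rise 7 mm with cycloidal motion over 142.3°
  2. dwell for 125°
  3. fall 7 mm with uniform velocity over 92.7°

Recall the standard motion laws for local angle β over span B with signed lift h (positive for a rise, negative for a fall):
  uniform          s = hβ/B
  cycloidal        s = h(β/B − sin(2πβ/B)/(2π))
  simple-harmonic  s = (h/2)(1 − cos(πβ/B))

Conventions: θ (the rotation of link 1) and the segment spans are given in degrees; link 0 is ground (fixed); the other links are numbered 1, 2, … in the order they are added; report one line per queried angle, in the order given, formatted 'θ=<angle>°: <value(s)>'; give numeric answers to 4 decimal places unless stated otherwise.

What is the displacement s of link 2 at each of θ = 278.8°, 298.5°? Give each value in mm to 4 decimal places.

segment 1 (0° to 142.3°, cycloidal, h = 7) is passed completely: s = 0.0000 + (7) = 7.0000
segment 2 (142.3° to 267.3°, dwell): s unchanged at 7.0000
θ = 278.8° falls in segment 3 (267.3° to 360°, uniform, h = -7): β = 278.8 − 267.3 = 11.5°, B = 92.7°; Δs = -7·11.5/92.7 = -0.8684; s = 7.0000 − 0.8684 = 6.1316
θ = 298.5° falls in segment 3 (267.3° to 360°, uniform, h = -7): β = 298.5 − 267.3 = 31.2°, B = 92.7°; Δs = -7·31.2/92.7 = -2.3560; s = 7.0000 − 2.3560 = 4.6440

θ=278.8°: 6.1316
θ=298.5°: 4.6440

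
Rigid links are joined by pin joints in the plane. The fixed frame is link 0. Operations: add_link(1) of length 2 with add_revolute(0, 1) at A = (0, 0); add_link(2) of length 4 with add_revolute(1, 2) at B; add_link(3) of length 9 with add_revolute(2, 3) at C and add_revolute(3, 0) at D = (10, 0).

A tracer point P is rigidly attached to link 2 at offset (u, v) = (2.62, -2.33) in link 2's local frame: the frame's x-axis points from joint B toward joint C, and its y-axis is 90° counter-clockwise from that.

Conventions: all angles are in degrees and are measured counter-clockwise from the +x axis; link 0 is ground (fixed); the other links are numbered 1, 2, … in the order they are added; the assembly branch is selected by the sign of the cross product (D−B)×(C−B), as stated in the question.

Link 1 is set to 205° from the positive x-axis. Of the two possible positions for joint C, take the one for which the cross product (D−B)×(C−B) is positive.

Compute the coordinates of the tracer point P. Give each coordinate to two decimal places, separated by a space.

A=(0,0), D=(10.00,0)
B = A + 2.00·(cos205°, sin205°) = (-1.8126, -0.8452)
|BD| = 11.8428
circle(B,4.00) ∩ circle(D,9.00): a=3.1771, h=2.4302
  candidates: C₊=(1.1830,1.8055) cross=28.780; C₋=(1.5299,-3.0425) cross=-28.780
  branch + wants cross > 0 → take C=(1.1830,1.8055) (cross=28.780)
ex = (C−B)/|BC| = (0.7489,0.6627); ey = (-0.6627,0.7489)
P = B + 2.62·ex + -2.33·ey = (1.6936,-0.8539)

1.69 -0.85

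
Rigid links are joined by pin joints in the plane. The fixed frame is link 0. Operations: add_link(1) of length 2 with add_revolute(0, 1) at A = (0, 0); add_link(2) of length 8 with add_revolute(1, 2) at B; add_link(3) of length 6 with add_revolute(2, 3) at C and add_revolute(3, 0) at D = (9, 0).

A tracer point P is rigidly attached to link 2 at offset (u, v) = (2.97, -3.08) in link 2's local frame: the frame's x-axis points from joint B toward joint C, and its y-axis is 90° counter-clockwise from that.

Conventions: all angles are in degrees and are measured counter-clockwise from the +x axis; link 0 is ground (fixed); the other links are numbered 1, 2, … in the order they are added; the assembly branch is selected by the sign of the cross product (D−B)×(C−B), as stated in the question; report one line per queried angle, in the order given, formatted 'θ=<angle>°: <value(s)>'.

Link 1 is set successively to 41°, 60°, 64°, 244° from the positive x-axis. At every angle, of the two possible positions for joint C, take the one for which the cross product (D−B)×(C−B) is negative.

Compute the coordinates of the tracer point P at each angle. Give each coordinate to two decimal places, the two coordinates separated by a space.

A=(0,0), D=(9.00,0)
θ=41°: B = A + 2.00·(cos41°, sin41°) = (1.5094, 1.3121)
θ=41°: |BD| = 7.6046
θ=41°: circle(B,8.00) ∩ circle(D,6.00): a=5.6433, h=5.6704
θ=41°:   candidates: C₊=(8.0465,5.9237) cross=43.121; C₋=(6.0897,-5.2469) cross=-43.121
θ=41°:   branch - wants cross < 0 → take C=(6.0897,-5.2469) (cross=-43.121)
θ=41°: ex = (C−B)/|BC| = (0.5725,-0.8199); ey = (0.8199,0.5725)
θ=41°: P = B + 2.97·ex + -3.08·ey = (0.6846,-2.8863)
θ=60°: B = A + 2.00·(cos60°, sin60°) = (1.0000, 1.7321)
θ=60°: |BD| = 8.1854
θ=60°: circle(B,8.00) ∩ circle(D,6.00): a=5.8030, h=5.5068
θ=60°:   candidates: C₊=(7.8369,5.8862) cross=45.075; C₋=(5.5064,-4.8780) cross=-45.075
θ=60°:   branch - wants cross < 0 → take C=(5.5064,-4.8780) (cross=-45.075)
θ=60°: ex = (C−B)/|BC| = (0.5633,-0.8263); ey = (0.8263,0.5633)
θ=60°: P = B + 2.97·ex + -3.08·ey = (0.1281,-2.4569)
θ=64°: B = A + 2.00·(cos64°, sin64°) = (0.8767, 1.7976)
θ=64°: |BD| = 8.3198
θ=64°: circle(B,8.00) ∩ circle(D,6.00): a=5.8426, h=5.4648
θ=64°:   candidates: C₊=(7.7621,5.8709) cross=45.466; C₋=(5.4006,-4.8005) cross=-45.466
θ=64°:   branch - wants cross < 0 → take C=(5.4006,-4.8005) (cross=-45.466)
θ=64°: ex = (C−B)/|BC| = (0.5655,-0.8248); ey = (0.8248,0.5655)
θ=64°: P = B + 2.97·ex + -3.08·ey = (0.0160,-2.3936)
θ=244°: B = A + 2.00·(cos244°, sin244°) = (-0.8767, -1.7976)
θ=244°: |BD| = 10.0390
θ=244°: circle(B,8.00) ∩ circle(D,6.00): a=6.4141, h=4.7812
θ=244°:   candidates: C₊=(4.5775,4.0548) cross=47.998; C₋=(6.2898,-5.3530) cross=-47.998
θ=244°:   branch - wants cross < 0 → take C=(6.2898,-5.3530) (cross=-47.998)
θ=244°: ex = (C−B)/|BC| = (0.8958,-0.4444); ey = (0.4444,0.8958)
θ=244°: P = B + 2.97·ex + -3.08·ey = (0.4150,-5.8766)

θ=41°: 0.68 -2.89
θ=60°: 0.13 -2.46
θ=64°: 0.02 -2.39
θ=244°: 0.41 -5.88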